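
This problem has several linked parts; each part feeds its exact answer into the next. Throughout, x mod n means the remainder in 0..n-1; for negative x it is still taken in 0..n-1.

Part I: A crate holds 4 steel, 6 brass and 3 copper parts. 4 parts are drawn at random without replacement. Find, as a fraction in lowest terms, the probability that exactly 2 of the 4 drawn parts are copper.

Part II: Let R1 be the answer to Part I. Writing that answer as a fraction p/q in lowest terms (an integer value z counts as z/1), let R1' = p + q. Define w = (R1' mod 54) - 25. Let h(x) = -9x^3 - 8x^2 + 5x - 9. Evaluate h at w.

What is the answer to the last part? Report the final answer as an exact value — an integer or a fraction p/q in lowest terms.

41811

Part I: total draws C(13,4) = 715; favorable C(3,2)*C(10,2) = 135; P = 27/143; answer 27/143
Part II: R1 = 27/143; threaded value p + q = 170; w = -17; -9*(-17)^3 - 8*(-17)^2 + 5*(-17)^1 - 9 = (44217) + (-2312) + (-85) + (-9) = 41811; answer 41811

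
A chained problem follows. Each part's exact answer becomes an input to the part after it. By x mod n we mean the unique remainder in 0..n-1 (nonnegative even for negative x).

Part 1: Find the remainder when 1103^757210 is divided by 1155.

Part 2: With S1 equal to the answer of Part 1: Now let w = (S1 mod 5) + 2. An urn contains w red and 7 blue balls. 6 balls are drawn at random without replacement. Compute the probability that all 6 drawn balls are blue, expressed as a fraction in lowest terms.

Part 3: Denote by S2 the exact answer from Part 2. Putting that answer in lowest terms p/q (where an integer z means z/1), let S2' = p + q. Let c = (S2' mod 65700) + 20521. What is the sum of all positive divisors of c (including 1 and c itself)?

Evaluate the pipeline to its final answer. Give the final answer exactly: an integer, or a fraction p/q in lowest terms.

39984

Part 1: squarings mod 1155: 1103^1=1103, 1103^2=394, 1103^4=466, 1103^8=16, 1103^16=256, 1103^32=856, 1103^64=466, 1103^128=16, 1103^256=256, 1103^512=856, 1103^1024=466, 1103^2048=16, 1103^4096=256, 1103^8192=856, 1103^16384=466, 1103^32768=16, 1103^65536=256, 1103^131072=856, 1103^262144=466, 1103^524288=16; 1103^757210 = 1103^2 * 1103^8 * 1103^16 * 1103^64 * 1103^128 * 1103^256 * 1103^1024 * 1103^2048 * 1103^32768 * 1103^65536 * 1103^131072 * 1103^524288 = 529 (mod 1155); answer 529
Part 2: S1 = 529; w = 6; total draws C(13,6) = 1716; favorable C(7,6) = 7; P = 7/1716; answer 7/1716
Part 3: S2 = 7/1716; threaded value p + q = 1723; c = 22244; 22244 = 2^2 * 67 * 83; sigma = (1 + 2 + 4) * (1 + 67) * (1 + 83) = 7 * 68 * 84 = 39984; answer 39984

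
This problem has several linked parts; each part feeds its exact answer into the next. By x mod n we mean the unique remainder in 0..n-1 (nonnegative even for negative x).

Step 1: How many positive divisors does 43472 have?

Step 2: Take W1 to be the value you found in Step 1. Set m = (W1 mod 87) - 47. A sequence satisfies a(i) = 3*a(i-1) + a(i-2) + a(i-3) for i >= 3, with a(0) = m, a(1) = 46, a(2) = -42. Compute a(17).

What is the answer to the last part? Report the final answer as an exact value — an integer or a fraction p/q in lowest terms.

-2020270202

Step 1: 43472 = 2^4 * 11 * 13 * 19; number of divisors = (4+1) * (1+1) * (1+1) * (1+1) = 40; answer 40
Step 2: W1 = 40; m = -7; a(3) = 3*(-42) + 1*(46) + 1*(-7) = -87; iterating: a(3)=-87, a(4)=-257, a(5)=-900, a(6)=-3044, a(7)=-10289, a(8)=-34811, a(9)=-117766, a(10)=-398398, a(11)=-1347771, a(12)=-4559477, a(13)=-15424600, a(14)=-52181048, a(15)=-176527221, a(16)=-597187311, a(17)=-2020270202; answer -2020270202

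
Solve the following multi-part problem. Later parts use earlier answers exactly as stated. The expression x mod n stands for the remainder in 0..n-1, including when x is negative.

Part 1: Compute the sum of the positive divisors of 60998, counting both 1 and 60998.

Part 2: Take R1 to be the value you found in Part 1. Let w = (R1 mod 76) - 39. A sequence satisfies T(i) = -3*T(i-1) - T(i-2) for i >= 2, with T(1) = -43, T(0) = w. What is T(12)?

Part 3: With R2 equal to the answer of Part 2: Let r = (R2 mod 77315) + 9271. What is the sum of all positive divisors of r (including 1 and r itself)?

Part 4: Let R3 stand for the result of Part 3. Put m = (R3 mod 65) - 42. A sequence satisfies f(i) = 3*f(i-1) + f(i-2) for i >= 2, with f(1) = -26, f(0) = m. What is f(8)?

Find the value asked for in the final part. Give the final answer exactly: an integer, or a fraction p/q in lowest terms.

-94968

Part 1: 60998 = 2 * 7 * 4357; sigma = (1 + 2) * (1 + 7) * (1 + 4357) = 3 * 8 * 4358 = 104592; answer 104592
Part 2: R1 = 104592; w = -23; T(2) = -3*(-43) - 1*(-23) = 152; iterating: T(2)=152, T(3)=-413, T(4)=1087, T(5)=-2848, T(6)=7457, T(7)=-19523, T(8)=51112, T(9)=-133813, T(10)=350327, T(11)=-917168, T(12)=2401177; answer 2401177
Part 3: R2 = 2401177; r = 13683; 13683 = 3 * 4561; sigma = (1 + 3) * (1 + 4561) = 4 * 4562 = 18248; answer 18248
Part 4: R3 = 18248; m = 6; f(2) = 3*(-26) + 1*(6) = -72; iterating: f(2)=-72, f(3)=-242, f(4)=-798, f(5)=-2636, f(6)=-8706, f(7)=-28754, f(8)=-94968; answer -94968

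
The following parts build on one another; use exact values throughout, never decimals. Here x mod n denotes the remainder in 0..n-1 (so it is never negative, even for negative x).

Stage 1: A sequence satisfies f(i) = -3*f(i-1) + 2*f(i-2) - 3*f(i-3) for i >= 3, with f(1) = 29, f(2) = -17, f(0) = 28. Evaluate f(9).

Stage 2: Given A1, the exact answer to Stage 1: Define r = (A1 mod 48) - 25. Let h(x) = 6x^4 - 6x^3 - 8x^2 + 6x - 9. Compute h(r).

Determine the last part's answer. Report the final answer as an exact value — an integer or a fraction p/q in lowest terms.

1337899

Stage 1: f(3) = -3*(-17) + 2*(29) - 3*(28) = 25; iterating: f(3)=25, f(4)=-196, f(5)=689, f(6)=-2534, f(7)=9568, f(8)=-35839, f(9)=134255; answer 134255
Stage 2: A1 = 134255; r = 22; 6*(22)^4 - 6*(22)^3 - 8*(22)^2 + 6*(22)^1 - 9 = (1405536) + (-63888) + (-3872) + (132) + (-9) = 1337899; answer 1337899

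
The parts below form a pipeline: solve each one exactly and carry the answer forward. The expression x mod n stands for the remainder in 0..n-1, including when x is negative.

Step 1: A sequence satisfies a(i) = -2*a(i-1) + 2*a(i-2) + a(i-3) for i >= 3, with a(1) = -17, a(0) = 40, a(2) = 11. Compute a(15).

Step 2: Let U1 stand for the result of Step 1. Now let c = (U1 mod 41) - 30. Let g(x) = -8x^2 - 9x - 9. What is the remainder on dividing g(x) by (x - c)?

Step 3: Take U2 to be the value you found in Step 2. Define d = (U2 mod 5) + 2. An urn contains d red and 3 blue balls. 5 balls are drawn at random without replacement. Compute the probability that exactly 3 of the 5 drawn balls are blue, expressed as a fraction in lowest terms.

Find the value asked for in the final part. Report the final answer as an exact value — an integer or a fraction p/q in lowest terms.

Step 1: a(3) = -2*(11) + 2*(-17) + 1*(40) = -16; iterating: a(3)=-16, a(4)=37, a(5)=-95, a(6)=248, a(7)=-649, a(8)=1699, a(9)=-4448, a(10)=11645, a(11)=-30487, a(12)=79816, a(13)=-208961, a(14)=547067, a(15)=-1432240; answer -1432240
Step 2: U1 = -1432240; c = -17; remainder = value at the root: -8*(-17)^2 - 9*(-17)^1 - 9 = (-2312) + (153) + (-9) = -2168; answer -2168
Step 3: U2 = -2168; d = 4; total draws C(7,5) = 21; favorable C(3,3)*C(4,2) = 6; P = 2/7; answer 2/7

2/7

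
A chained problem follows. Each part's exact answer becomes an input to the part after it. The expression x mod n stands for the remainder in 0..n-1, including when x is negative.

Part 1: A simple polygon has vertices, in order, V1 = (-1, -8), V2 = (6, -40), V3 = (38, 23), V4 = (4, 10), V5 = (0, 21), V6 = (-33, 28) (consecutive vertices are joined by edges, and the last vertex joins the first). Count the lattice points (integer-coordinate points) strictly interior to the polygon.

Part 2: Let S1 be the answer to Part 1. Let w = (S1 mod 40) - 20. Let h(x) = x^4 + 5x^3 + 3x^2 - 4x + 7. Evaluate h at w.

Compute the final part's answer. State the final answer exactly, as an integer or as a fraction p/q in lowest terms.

Part 1: cross terms: (-1*-40 - 6*-8)=88, (6*23 - 38*-40)=1658, (38*10 - 4*23)=288, (4*21 - 0*10)=84, (0*28 - -33*21)=693, (-33*-8 - -1*28)=292; twice the area = |3103| = 3103; area = 3103/2; boundary points = 1 + 1 + 1 + 1 + 1 + 4 = 9; strictly interior points = area - boundary/2 + 1 = 1548; answer 1548
Part 2: S1 = 1548; w = 8; 1*(8)^4 + 5*(8)^3 + 3*(8)^2 - 4*(8)^1 + 7 = (4096) + (2560) + (192) + (-32) + (7) = 6823; answer 6823

6823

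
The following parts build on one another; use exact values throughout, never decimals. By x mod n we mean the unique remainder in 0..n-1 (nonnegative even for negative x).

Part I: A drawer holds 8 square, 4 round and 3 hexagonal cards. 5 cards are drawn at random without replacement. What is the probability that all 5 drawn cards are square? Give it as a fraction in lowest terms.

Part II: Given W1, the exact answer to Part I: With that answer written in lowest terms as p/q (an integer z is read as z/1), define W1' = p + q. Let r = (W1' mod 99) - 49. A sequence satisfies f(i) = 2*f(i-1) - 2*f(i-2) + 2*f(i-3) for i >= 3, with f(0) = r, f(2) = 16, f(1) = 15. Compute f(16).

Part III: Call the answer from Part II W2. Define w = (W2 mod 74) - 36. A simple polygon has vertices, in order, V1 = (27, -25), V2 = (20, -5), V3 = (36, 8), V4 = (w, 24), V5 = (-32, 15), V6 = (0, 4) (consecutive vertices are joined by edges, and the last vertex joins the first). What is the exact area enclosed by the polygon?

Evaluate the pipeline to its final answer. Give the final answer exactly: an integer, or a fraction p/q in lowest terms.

1975/2

Part I: total draws C(15,5) = 3003; favorable C(8,5) = 56; P = 8/429; answer 8/429
Part II: W1 = 8/429; threaded value p + q = 437; r = -8; f(3) = 2*(16) - 2*(15) + 2*(-8) = -14; iterating: f(3)=-14, f(4)=-30, f(5)=0, f(6)=32, f(7)=4, f(8)=-56, f(9)=-56, f(10)=8, f(11)=16, f(12)=-96, f(13)=-208, f(14)=-192, f(15)=-160, f(16)=-352; answer -352
Part III: W2 = -352; w = -18; cross terms: (27*-5 - 20*-25)=365, (20*8 - 36*-5)=340, (36*24 - -18*8)=1008, (-18*15 - -32*24)=498, (-32*4 - 0*15)=-128, (0*-25 - 27*4)=-108; twice the area = |1975| = 1975; area = 1975/2; answer 1975/2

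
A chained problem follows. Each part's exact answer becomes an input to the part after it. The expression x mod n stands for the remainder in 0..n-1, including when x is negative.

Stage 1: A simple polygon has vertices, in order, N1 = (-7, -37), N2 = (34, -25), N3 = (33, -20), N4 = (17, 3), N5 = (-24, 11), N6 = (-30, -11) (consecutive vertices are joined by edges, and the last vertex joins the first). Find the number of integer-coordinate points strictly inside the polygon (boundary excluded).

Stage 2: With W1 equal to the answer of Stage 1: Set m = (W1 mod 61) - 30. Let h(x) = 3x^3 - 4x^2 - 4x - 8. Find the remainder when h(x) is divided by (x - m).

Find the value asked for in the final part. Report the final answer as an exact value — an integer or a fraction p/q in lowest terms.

62600

Stage 1: cross terms: (-7*-25 - 34*-37)=1433, (34*-20 - 33*-25)=145, (33*3 - 17*-20)=439, (17*11 - -24*3)=259, (-24*-11 - -30*11)=594, (-30*-37 - -7*-11)=1033; twice the area = |3903| = 3903; area = 3903/2; boundary points = 1 + 1 + 1 + 1 + 2 + 1 = 7; strictly interior points = area - boundary/2 + 1 = 1949; answer 1949
Stage 2: W1 = 1949; m = 28; remainder = value at the root: 3*(28)^3 - 4*(28)^2 - 4*(28)^1 - 8 = (65856) + (-3136) + (-112) + (-8) = 62600; answer 62600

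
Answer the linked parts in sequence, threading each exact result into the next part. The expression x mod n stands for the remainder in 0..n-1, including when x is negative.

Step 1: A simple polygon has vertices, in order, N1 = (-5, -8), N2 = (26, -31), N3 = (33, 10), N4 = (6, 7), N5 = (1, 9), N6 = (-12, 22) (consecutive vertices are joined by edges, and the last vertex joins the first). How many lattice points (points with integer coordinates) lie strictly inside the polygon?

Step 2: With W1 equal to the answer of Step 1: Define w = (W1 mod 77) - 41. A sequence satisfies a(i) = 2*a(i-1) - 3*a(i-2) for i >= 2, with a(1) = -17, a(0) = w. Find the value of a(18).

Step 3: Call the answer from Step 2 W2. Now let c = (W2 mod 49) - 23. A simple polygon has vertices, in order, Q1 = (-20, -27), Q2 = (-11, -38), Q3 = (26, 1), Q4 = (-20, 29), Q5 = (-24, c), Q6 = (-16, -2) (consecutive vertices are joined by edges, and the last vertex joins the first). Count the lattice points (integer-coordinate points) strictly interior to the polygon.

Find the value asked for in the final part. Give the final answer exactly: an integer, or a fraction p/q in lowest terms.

1672

Step 1: cross terms: (-5*-31 - 26*-8)=363, (26*10 - 33*-31)=1283, (33*7 - 6*10)=171, (6*9 - 1*7)=47, (1*22 - -12*9)=130, (-12*-8 - -5*22)=206; twice the area = |2200| = 2200; area = 1100; boundary points = 1 + 1 + 3 + 1 + 13 + 1 = 20; strictly interior points = area - boundary/2 + 1 = 1091; answer 1091
Step 2: W1 = 1091; w = -28; a(2) = 2*(-17) - 3*(-28) = 50; iterating: a(2)=50, a(3)=151, a(4)=152, a(5)=-149, a(6)=-754, a(7)=-1061, a(8)=140, a(9)=3463, a(10)=6506, a(11)=2623, a(12)=-14272, a(13)=-36413, a(14)=-30010, a(15)=49219, a(16)=188468, a(17)=229279, a(18)=-106846; answer -106846
Step 3: W2 = -106846; c = 0; cross terms: (-20*-38 - -11*-27)=463, (-11*1 - 26*-38)=977, (26*29 - -20*1)=774, (-20*0 - -24*29)=696, (-24*-2 - -16*0)=48, (-16*-27 - -20*-2)=392; twice the area = |3350| = 3350; area = 1675; boundary points = 1 + 1 + 2 + 1 + 2 + 1 = 8; strictly interior points = area - boundary/2 + 1 = 1672; answer 1672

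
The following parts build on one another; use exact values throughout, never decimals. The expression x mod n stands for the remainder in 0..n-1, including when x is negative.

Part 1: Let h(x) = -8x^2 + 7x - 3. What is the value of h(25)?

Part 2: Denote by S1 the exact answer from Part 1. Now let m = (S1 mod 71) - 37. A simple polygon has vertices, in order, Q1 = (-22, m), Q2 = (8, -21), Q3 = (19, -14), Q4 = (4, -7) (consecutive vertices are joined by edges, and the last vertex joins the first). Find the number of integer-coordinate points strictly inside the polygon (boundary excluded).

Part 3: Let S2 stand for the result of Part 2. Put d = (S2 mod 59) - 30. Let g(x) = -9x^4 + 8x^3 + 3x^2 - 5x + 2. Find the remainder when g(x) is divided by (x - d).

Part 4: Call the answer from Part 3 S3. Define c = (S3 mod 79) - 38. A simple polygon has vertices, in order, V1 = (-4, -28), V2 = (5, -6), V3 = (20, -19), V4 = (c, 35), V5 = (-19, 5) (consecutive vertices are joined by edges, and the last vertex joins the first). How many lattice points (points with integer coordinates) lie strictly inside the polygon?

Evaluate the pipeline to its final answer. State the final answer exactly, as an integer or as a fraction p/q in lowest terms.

Part 1: -8*(25)^2 + 7*(25)^1 - 3 = (-5000) + (175) + (-3) = -4828; answer -4828
Part 2: S1 = -4828; m = -37; cross terms: (-22*-21 - 8*-37)=758, (8*-14 - 19*-21)=287, (19*-7 - 4*-14)=-77, (4*-37 - -22*-7)=-302; twice the area = |666| = 666; area = 333; boundary points = 2 + 1 + 1 + 2 = 6; strictly interior points = area - boundary/2 + 1 = 331; answer 331
Part 3: S2 = 331; d = 6; remainder = value at the root: -9*(6)^4 + 8*(6)^3 + 3*(6)^2 - 5*(6)^1 + 2 = (-11664) + (1728) + (108) + (-30) + (2) = -9856; answer -9856
Part 4: S3 = -9856; c = -19; cross terms: (-4*-6 - 5*-28)=164, (5*-19 - 20*-6)=25, (20*35 - -19*-19)=339, (-19*5 - -19*35)=570, (-19*-28 - -4*5)=552; twice the area = |1650| = 1650; area = 825; boundary points = 1 + 1 + 3 + 30 + 3 = 38; strictly interior points = area - boundary/2 + 1 = 807; answer 807

807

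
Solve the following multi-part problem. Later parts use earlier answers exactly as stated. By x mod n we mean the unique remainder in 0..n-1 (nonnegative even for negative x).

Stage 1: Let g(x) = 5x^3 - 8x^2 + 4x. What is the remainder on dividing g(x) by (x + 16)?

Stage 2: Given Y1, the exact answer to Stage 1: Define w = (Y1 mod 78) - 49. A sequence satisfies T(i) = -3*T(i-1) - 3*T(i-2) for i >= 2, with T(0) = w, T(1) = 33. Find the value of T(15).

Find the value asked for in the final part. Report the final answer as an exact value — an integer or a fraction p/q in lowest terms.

6561

Stage 1: remainder = value at the root: 5*(-16)^3 - 8*(-16)^2 + 4*(-16)^1 = (-20480) + (-2048) + (-64) = -22592; answer -22592
Stage 2: Y1 = -22592; w = -21; T(2) = -3*(33) - 3*(-21) = -36; iterating: T(2)=-36, T(3)=9, T(4)=81, T(5)=-270, T(6)=567, T(7)=-891, T(8)=972, T(9)=-243, T(10)=-2187, T(11)=7290, T(12)=-15309, T(13)=24057, T(14)=-26244, T(15)=6561; answer 6561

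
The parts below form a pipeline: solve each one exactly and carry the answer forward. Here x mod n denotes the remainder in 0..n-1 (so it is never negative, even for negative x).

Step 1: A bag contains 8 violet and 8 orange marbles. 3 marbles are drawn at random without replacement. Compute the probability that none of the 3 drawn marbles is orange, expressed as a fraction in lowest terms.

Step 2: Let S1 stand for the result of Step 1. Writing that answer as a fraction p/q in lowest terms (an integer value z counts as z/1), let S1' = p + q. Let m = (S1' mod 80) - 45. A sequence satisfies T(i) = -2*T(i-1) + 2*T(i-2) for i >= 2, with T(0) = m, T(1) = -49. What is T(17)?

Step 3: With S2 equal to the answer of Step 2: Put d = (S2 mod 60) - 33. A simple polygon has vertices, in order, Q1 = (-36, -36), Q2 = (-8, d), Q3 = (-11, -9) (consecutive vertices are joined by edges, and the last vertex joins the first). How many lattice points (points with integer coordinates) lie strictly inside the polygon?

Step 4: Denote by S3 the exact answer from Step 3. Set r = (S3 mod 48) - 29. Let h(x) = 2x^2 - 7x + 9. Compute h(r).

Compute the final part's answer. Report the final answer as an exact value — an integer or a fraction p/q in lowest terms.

Step 1: total draws C(16,3) = 560; favorable C(8,3) = 56; P = 1/10; answer 1/10
Step 2: S1 = 1/10; threaded value p + q = 11; m = -34; T(2) = -2*(-49) + 2*(-34) = 30; iterating: T(2)=30, T(3)=-158, T(4)=376, T(5)=-1068, T(6)=2888, T(7)=-7912, T(8)=21600, T(9)=-59024, T(10)=161248, T(11)=-440544, T(12)=1203584, T(13)=-3288256, T(14)=8983680, T(15)=-24543872, T(16)=67055104, T(17)=-183197952; answer -183197952
Step 3: S2 = -183197952; d = 15; cross terms: (-36*15 - -8*-36)=-828, (-8*-9 - -11*15)=237, (-11*-36 - -36*-9)=72; twice the area = |-519| = 519; area = 519/2; boundary points = 1 + 3 + 1 = 5; strictly interior points = area - boundary/2 + 1 = 258; answer 258
Step 4: S3 = 258; r = -11; 2*(-11)^2 - 7*(-11)^1 + 9 = (242) + (77) + (9) = 328; answer 328

328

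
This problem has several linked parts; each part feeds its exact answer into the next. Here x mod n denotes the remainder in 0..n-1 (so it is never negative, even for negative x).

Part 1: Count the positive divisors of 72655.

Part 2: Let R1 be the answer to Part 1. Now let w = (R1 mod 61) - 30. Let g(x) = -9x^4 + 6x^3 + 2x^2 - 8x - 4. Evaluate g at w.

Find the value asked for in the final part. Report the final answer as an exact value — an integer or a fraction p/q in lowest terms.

Part 1: 72655 = 5 * 11 * 1321; number of divisors = (1+1) * (1+1) * (1+1) = 8; answer 8
Part 2: R1 = 8; w = -22; -9*(-22)^4 + 6*(-22)^3 + 2*(-22)^2 - 8*(-22)^1 - 4 = (-2108304) + (-63888) + (968) + (176) + (-4) = -2171052; answer -2171052

-2171052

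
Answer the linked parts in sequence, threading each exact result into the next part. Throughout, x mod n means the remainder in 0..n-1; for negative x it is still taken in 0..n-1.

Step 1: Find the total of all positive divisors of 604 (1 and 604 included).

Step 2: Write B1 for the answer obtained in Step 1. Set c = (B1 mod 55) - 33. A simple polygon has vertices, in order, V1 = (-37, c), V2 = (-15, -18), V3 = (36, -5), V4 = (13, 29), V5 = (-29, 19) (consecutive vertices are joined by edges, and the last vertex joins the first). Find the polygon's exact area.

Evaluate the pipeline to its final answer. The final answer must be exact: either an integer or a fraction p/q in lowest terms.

Step 1: 604 = 2^2 * 151; sigma = (1 + 2 + 4) * (1 + 151) = 7 * 152 = 1064; answer 1064
Step 2: B1 = 1064; c = -14; cross terms: (-37*-18 - -15*-14)=456, (-15*-5 - 36*-18)=723, (36*29 - 13*-5)=1109, (13*19 - -29*29)=1088, (-29*-14 - -37*19)=1109; twice the area = |4485| = 4485; area = 4485/2; answer 4485/2

4485/2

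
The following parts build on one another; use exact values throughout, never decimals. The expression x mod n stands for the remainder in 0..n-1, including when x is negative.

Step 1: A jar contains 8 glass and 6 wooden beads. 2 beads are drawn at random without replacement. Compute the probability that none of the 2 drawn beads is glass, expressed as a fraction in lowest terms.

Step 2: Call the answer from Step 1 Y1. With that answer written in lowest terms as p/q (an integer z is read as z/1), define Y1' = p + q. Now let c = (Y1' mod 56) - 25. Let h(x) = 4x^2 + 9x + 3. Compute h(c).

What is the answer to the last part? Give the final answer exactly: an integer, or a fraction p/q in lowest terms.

2728

Step 1: total draws C(14,2) = 91; favorable C(6,2) = 15; P = 15/91; answer 15/91
Step 2: Y1 = 15/91; threaded value p + q = 106; c = 25; 4*(25)^2 + 9*(25)^1 + 3 = (2500) + (225) + (3) = 2728; answer 2728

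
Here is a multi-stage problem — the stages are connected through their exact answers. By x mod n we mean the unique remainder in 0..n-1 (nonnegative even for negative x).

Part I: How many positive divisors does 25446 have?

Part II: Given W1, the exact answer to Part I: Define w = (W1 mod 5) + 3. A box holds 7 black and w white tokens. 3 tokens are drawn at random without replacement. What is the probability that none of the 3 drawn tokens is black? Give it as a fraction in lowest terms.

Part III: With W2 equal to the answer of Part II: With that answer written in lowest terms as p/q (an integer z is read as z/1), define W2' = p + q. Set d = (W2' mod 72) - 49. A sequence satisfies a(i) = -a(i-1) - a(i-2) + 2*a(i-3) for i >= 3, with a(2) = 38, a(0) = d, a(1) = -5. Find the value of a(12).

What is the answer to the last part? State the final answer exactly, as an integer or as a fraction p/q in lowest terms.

-4963

Part I: 25446 = 2 * 3 * 4241; number of divisors = (1+1) * (1+1) * (1+1) = 8; answer 8
Part II: W1 = 8; w = 6; total draws C(13,3) = 286; favorable C(6,3) = 20; P = 10/143; answer 10/143
Part III: W2 = 10/143; threaded value p + q = 153; d = -40; a(3) = -1*(38) - 1*(-5) + 2*(-40) = -113; iterating: a(3)=-113, a(4)=65, a(5)=124, a(6)=-415, a(7)=421, a(8)=242, a(9)=-1493, a(10)=2093, a(11)=-116, a(12)=-4963; answer -4963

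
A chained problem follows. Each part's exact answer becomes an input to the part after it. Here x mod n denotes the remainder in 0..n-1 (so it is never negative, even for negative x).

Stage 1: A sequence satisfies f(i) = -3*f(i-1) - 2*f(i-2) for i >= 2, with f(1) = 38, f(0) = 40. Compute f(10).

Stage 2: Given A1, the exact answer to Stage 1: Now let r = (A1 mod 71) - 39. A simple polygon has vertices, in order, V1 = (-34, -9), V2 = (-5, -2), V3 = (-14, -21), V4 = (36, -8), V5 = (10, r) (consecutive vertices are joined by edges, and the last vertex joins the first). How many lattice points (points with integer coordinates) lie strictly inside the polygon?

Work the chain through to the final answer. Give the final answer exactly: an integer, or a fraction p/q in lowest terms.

Stage 1: f(2) = -3*(38) - 2*(40) = -194; iterating: f(2)=-194, f(3)=506, f(4)=-1130, f(5)=2378, f(6)=-4874, f(7)=9866, f(8)=-19850, f(9)=39818, f(10)=-79754; answer -79754
Stage 2: A1 = -79754; r = 11; cross terms: (-34*-2 - -5*-9)=23, (-5*-21 - -14*-2)=77, (-14*-8 - 36*-21)=868, (36*11 - 10*-8)=476, (10*-9 - -34*11)=284; twice the area = |1728| = 1728; area = 864; boundary points = 1 + 1 + 1 + 1 + 4 = 8; strictly interior points = area - boundary/2 + 1 = 861; answer 861

861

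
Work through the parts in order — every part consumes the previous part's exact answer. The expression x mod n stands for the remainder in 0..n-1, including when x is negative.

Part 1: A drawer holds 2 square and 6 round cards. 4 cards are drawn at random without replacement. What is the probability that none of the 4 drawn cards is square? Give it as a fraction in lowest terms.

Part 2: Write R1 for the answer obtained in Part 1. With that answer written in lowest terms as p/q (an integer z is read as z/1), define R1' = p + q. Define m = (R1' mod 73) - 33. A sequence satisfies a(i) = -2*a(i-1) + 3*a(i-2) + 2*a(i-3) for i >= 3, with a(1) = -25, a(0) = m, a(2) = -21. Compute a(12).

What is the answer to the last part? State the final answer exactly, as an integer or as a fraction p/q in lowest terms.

Part 1: total draws C(8,4) = 70; favorable C(6,4) = 15; P = 3/14; answer 3/14
Part 2: R1 = 3/14; threaded value p + q = 17; m = -16; a(3) = -2*(-21) + 3*(-25) + 2*(-16) = -65; iterating: a(3)=-65, a(4)=17, a(5)=-271, a(6)=463, a(7)=-1705, a(8)=4257, a(9)=-12703, a(10)=34767, a(11)=-99129, a(12)=277153; answer 277153

277153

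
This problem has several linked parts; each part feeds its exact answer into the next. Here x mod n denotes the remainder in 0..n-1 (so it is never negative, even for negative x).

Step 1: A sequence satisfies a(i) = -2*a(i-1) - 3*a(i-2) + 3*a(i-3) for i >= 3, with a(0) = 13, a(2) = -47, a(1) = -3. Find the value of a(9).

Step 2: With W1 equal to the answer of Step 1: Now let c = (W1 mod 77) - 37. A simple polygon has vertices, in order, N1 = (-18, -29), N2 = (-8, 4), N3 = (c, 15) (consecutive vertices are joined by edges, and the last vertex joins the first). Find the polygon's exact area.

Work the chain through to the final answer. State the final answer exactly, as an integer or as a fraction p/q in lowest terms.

506

Step 1: a(3) = -2*(-47) - 3*(-3) + 3*(13) = 142; iterating: a(3)=142, a(4)=-152, a(5)=-263, a(6)=1408, a(7)=-2483, a(8)=-47, a(9)=11767; answer 11767
Step 2: W1 = 11767; c = 26; cross terms: (-18*4 - -8*-29)=-304, (-8*15 - 26*4)=-224, (26*-29 - -18*15)=-484; twice the area = |-1012| = 1012; area = 506; answer 506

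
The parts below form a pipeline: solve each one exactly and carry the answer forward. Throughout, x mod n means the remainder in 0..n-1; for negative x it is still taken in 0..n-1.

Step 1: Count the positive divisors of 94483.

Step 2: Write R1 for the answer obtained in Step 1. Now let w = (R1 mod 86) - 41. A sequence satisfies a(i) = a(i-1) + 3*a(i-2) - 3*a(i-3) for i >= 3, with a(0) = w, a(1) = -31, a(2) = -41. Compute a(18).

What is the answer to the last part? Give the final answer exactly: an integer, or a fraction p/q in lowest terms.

Step 1: 94483 is prime, so its only divisors are 1 and 94483; count = 2; answer 2
Step 2: R1 = 2; w = -39; a(3) = 1*(-41) + 3*(-31) - 3*(-39) = -17; iterating: a(3)=-17, a(4)=-47, a(5)=25, a(6)=-65, a(7)=151, a(8)=-119, a(9)=529, a(10)=-281, a(11)=1663, a(12)=-767, a(13)=5065, a(14)=-2225, a(15)=15271, a(16)=-6599, a(17)=45889, a(18)=-19721; answer -19721

-19721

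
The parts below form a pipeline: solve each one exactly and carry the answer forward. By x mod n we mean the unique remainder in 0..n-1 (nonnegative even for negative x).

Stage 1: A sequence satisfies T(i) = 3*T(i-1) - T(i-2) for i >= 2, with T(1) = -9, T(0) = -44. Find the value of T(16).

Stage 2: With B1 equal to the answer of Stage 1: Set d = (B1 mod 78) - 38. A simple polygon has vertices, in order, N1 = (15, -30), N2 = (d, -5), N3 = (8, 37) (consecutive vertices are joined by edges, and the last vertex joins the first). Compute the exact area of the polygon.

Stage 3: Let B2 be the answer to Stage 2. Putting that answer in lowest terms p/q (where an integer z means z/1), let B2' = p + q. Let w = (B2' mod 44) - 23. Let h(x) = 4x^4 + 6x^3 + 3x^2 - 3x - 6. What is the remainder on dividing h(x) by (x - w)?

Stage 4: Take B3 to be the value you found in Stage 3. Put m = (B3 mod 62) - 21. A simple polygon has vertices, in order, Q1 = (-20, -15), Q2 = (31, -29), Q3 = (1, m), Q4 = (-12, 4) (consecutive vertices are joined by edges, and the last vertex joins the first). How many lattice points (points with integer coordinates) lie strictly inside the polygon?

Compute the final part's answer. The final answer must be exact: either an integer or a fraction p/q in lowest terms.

1027

Stage 1: T(2) = 3*(-9) - 1*(-44) = 17; iterating: T(2)=17, T(3)=60, T(4)=163, T(5)=429, T(6)=1124, T(7)=2943, T(8)=7705, T(9)=20172, T(10)=52811, T(11)=138261, T(12)=361972, T(13)=947655, T(14)=2480993, T(15)=6495324, T(16)=17004979; answer 17004979
Stage 2: B1 = 17004979; d = 5; cross terms: (15*-5 - 5*-30)=75, (5*37 - 8*-5)=225, (8*-30 - 15*37)=-795; twice the area = |-495| = 495; area = 495/2; answer 495/2
Stage 3: B2 = 495/2; threaded value p + q = 497; w = -10; remainder = value at the root: 4*(-10)^4 + 6*(-10)^3 + 3*(-10)^2 - 3*(-10)^1 - 6 = (40000) + (-6000) + (300) + (30) + (-6) = 34324; answer 34324
Stage 4: B3 = 34324; m = 17; cross terms: (-20*-29 - 31*-15)=1045, (31*17 - 1*-29)=556, (1*4 - -12*17)=208, (-12*-15 - -20*4)=260; twice the area = |2069| = 2069; area = 2069/2; boundary points = 1 + 2 + 13 + 1 = 17; strictly interior points = area - boundary/2 + 1 = 1027; answer 1027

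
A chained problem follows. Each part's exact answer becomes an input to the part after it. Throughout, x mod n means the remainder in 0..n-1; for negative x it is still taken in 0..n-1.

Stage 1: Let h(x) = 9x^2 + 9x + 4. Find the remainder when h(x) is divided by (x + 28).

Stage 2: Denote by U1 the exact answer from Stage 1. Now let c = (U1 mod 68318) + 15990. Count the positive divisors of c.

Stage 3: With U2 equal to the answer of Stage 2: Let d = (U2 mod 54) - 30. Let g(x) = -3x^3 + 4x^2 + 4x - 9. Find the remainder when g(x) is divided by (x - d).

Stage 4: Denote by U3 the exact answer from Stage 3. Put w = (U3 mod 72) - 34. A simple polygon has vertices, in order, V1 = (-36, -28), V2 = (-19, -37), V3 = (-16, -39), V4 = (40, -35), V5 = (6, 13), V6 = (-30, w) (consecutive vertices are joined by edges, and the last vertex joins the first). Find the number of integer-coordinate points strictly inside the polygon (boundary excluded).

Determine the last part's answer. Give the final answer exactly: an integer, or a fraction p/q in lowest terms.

Stage 1: remainder = value at the root: 9*(-28)^2 + 9*(-28)^1 + 4 = (7056) + (-252) + (4) = 6808; answer 6808
Stage 2: U1 = 6808; c = 22798; 22798 = 2 * 11399; number of divisors = (1+1) * (1+1) = 4; answer 4
Stage 3: U2 = 4; d = -26; remainder = value at the root: -3*(-26)^3 + 4*(-26)^2 + 4*(-26)^1 - 9 = (52728) + (2704) + (-104) + (-9) = 55319; answer 55319
Stage 4: U3 = 55319; w = -11; cross terms: (-36*-37 - -19*-28)=800, (-19*-39 - -16*-37)=149, (-16*-35 - 40*-39)=2120, (40*13 - 6*-35)=730, (6*-11 - -30*13)=324, (-30*-28 - -36*-11)=444; twice the area = |4567| = 4567; area = 4567/2; boundary points = 1 + 1 + 4 + 2 + 12 + 1 = 21; strictly interior points = area - boundary/2 + 1 = 2274; answer 2274

2274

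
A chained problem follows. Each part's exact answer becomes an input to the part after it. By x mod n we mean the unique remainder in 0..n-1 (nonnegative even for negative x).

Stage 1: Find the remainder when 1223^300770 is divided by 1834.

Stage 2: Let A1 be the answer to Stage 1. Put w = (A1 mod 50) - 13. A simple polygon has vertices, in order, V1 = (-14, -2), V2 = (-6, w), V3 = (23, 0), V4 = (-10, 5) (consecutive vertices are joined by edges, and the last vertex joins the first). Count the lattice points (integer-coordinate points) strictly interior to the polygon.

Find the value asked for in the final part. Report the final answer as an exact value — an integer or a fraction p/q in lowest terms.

382

Stage 1: squarings mod 1834: 1223^1=1223, 1223^2=1019, 1223^4=317, 1223^8=1453, 1223^16=275, 1223^32=431, 1223^64=527, 1223^128=795, 1223^256=1129, 1223^512=11, 1223^1024=121, 1223^2048=1803, 1223^4096=961, 1223^8192=1019, 1223^16384=317, 1223^32768=1453, 1223^65536=275, 1223^131072=431, 1223^262144=527; 1223^300770 = 1223^2 * 1223^32 * 1223^64 * 1223^128 * 1223^512 * 1223^1024 * 1223^4096 * 1223^32768 * 1223^262144 = 39 (mod 1834); answer 39
Stage 2: A1 = 39; w = 26; cross terms: (-14*26 - -6*-2)=-376, (-6*0 - 23*26)=-598, (23*5 - -10*0)=115, (-10*-2 - -14*5)=90; twice the area = |-769| = 769; area = 769/2; boundary points = 4 + 1 + 1 + 1 = 7; strictly interior points = area - boundary/2 + 1 = 382; answer 382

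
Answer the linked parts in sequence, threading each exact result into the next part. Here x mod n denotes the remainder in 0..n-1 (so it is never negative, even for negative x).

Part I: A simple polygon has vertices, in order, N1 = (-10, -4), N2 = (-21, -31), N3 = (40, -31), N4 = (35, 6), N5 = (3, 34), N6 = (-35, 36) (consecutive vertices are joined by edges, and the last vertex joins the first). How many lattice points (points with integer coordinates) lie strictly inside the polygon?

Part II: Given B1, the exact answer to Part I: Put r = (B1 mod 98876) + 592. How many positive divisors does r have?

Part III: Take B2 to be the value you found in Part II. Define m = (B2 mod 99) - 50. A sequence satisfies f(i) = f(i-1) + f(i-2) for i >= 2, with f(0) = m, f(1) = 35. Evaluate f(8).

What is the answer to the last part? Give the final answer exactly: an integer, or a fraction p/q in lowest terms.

397

Part I: cross terms: (-10*-31 - -21*-4)=226, (-21*-31 - 40*-31)=1891, (40*6 - 35*-31)=1325, (35*34 - 3*6)=1172, (3*36 - -35*34)=1298, (-35*-4 - -10*36)=500; twice the area = |6412| = 6412; area = 3206; boundary points = 1 + 61 + 1 + 4 + 2 + 5 = 74; strictly interior points = area - boundary/2 + 1 = 3170; answer 3170
Part II: B1 = 3170; r = 3762; 3762 = 2 * 3^2 * 11 * 19; number of divisors = (1+1) * (2+1) * (1+1) * (1+1) = 24; answer 24
Part III: B2 = 24; m = -26; f(2) = 1*(35) + 1*(-26) = 9; iterating: f(2)=9, f(3)=44, f(4)=53, f(5)=97, f(6)=150, f(7)=247, f(8)=397; answer 397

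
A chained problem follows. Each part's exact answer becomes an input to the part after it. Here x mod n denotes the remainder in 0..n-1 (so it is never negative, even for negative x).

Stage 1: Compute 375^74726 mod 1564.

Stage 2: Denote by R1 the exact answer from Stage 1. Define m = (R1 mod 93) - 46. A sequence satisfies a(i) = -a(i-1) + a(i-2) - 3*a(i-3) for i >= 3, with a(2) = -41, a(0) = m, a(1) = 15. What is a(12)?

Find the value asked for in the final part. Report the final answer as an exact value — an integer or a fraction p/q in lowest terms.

-115309

Stage 1: squarings mod 1564: 375^1=375, 375^2=1429, 375^4=1021, 375^8=817, 375^16=1225, 375^32=749, 375^64=1089, 375^128=409, 375^256=1497, 375^512=1361, 375^1024=545, 375^2048=1429, 375^4096=1021, 375^8192=817, 375^16384=1225, 375^32768=749, 375^65536=1089; 375^74726 = 375^2 * 375^4 * 375^32 * 375^64 * 375^128 * 375^256 * 375^512 * 375^8192 * 375^65536 = 1497 (mod 1564); answer 1497
Stage 2: R1 = 1497; m = -37; a(3) = -1*(-41) + 1*(15) - 3*(-37) = 167; iterating: a(3)=167, a(4)=-253, a(5)=543, a(6)=-1297, a(7)=2599, a(8)=-5525, a(9)=12015, a(10)=-25337, a(11)=53927, a(12)=-115309; answer -115309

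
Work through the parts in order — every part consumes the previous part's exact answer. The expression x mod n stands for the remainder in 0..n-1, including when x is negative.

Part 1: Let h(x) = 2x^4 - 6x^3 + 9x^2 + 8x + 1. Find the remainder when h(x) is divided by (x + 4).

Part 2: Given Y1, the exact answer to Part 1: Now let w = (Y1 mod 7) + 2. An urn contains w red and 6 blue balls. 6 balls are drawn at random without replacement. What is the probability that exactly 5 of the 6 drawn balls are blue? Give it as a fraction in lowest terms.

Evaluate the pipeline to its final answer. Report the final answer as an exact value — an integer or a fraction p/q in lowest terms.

3/14

Part 1: remainder = value at the root: 2*(-4)^4 - 6*(-4)^3 + 9*(-4)^2 + 8*(-4)^1 + 1 = (512) + (384) + (144) + (-32) + (1) = 1009; answer 1009
Part 2: Y1 = 1009; w = 3; total draws C(9,6) = 84; favorable C(6,5)*C(3,1) = 18; P = 3/14; answer 3/14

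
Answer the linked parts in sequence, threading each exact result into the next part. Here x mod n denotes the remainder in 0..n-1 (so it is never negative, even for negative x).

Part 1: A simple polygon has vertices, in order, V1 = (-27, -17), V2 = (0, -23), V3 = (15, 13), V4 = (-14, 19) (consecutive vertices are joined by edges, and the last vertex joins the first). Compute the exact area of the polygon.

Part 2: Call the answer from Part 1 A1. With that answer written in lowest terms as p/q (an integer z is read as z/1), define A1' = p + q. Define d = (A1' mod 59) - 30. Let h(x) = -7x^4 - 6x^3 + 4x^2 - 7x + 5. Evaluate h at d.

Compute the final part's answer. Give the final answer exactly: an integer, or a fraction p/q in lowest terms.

-11

Part 1: cross terms: (-27*-23 - 0*-17)=621, (0*13 - 15*-23)=345, (15*19 - -14*13)=467, (-14*-17 - -27*19)=751; twice the area = |2184| = 2184; area = 1092; answer 1092
Part 2: A1 = 1092; threaded value p + q = 1093; d = 1; -7*(1)^4 - 6*(1)^3 + 4*(1)^2 - 7*(1)^1 + 5 = (-7) + (-6) + (4) + (-7) + (5) = -11; answer -11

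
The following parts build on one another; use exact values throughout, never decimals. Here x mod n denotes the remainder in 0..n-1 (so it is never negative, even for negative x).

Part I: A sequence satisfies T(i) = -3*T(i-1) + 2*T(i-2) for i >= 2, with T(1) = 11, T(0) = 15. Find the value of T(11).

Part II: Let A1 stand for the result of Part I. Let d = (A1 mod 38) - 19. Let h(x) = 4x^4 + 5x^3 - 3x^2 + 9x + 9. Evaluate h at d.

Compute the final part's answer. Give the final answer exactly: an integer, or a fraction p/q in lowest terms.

Part I: T(2) = -3*(11) + 2*(15) = -3; iterating: T(2)=-3, T(3)=31, T(4)=-99, T(5)=359, T(6)=-1275, T(7)=4543, T(8)=-16179, T(9)=57623, T(10)=-205227, T(11)=730927; answer 730927
Part II: A1 = 730927; d = 16; 4*(16)^4 + 5*(16)^3 - 3*(16)^2 + 9*(16)^1 + 9 = (262144) + (20480) + (-768) + (144) + (9) = 282009; answer 282009

282009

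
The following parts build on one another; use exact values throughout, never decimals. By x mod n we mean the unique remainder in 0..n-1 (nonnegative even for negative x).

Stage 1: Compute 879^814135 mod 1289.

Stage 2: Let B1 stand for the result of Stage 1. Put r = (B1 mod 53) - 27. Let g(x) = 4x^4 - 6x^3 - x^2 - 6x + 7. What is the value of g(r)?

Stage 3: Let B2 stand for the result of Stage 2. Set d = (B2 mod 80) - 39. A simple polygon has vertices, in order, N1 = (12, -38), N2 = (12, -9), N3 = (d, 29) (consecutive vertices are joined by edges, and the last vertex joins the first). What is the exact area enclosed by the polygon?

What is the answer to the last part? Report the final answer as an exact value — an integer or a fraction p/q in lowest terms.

377/2

Stage 1: squarings mod 1289: 879^1=879, 879^2=530, 879^4=1187, 879^8=92, 879^16=730, 879^32=543, 879^64=957, 879^128=659, 879^256=1177, 879^512=943, 879^1024=1128, 879^2048=141, 879^4096=546, 879^8192=357, 879^16384=1127, 879^32768=464, 879^65536=33, 879^131072=1089, 879^262144=41, 879^524288=392; 879^814135 = 879^1 * 879^2 * 879^4 * 879^16 * 879^32 * 879^1024 * 879^2048 * 879^8192 * 879^16384 * 879^262144 * 879^524288 = 230 (mod 1289); answer 230
Stage 2: B1 = 230; r = -9; 4*(-9)^4 - 6*(-9)^3 - 1*(-9)^2 - 6*(-9)^1 + 7 = (26244) + (4374) + (-81) + (54) + (7) = 30598; answer 30598
Stage 3: B2 = 30598; d = -1; cross terms: (12*-9 - 12*-38)=348, (12*29 - -1*-9)=339, (-1*-38 - 12*29)=-310; twice the area = |377| = 377; area = 377/2; answer 377/2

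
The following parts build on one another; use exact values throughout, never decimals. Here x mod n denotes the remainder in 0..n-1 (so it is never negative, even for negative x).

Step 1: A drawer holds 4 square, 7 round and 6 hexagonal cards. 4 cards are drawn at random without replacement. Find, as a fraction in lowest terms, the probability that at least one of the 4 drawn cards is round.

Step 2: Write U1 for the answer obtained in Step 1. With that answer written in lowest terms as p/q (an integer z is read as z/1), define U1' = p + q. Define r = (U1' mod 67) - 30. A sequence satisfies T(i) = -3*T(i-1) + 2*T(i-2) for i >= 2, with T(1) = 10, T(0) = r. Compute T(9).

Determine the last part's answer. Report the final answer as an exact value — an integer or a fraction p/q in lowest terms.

Step 1: total draws C(17,4) = 2380; complement C(10,4) = 210; favorable 2380 - 210 = 2170; P = 31/34; answer 31/34
Step 2: U1 = 31/34; threaded value p + q = 65; r = 35; T(2) = -3*(10) + 2*(35) = 40; iterating: T(2)=40, T(3)=-100, T(4)=380, T(5)=-1340, T(6)=4780, T(7)=-17020, T(8)=60620, T(9)=-215900; answer -215900

-215900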